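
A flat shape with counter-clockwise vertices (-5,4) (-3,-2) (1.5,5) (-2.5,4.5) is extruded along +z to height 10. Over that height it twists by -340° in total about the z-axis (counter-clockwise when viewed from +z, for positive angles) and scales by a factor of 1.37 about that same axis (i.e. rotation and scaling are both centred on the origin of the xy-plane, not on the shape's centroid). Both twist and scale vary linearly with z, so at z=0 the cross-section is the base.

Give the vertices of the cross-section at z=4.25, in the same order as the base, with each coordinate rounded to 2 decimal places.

t = z/height = 4.25/10 = 0.425
s = 1 + (scale-1)·z/height = 1 + (1.37-1)·4.25/10 = 1.157250
θ = twist·z/height = -340°·4.25/10 = -144.5000° = -2.522001 rad
cos θ = -0.814116, sin θ = -0.580703 (intermediates below are computed at full precision and shown rounded to 5 d.p.)
v1: (-5,4) → rotate → (6.39339,-0.35295) → ×s → (7.39875,-0.40845) → (7.40,-0.41)
v2: (-3,-2) → rotate → (1.28094,3.37034) → ×s → (1.48237,3.90033) → (1.48,3.90)
v3: (1.5,5) → rotate → (1.68234,-4.94163) → ×s → (1.94689,-5.71870) → (1.95,-5.72)
v4: (-2.5,4.5) → rotate → (4.64845,-2.21176) → ×s → (5.37942,-2.55956) → (5.38,-2.56)

Cross-section at z=4.25: (7.40,-0.41) (1.48,3.90) (1.95,-5.72) (5.38,-2.56)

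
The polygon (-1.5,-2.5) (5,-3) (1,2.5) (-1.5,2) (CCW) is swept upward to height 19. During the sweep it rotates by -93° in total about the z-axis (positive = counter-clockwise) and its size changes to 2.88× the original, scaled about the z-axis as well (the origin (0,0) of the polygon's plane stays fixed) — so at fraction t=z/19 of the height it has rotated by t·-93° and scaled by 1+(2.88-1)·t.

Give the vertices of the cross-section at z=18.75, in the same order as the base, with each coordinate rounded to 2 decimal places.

t = z/height = 18.75/19 = 0.986842
s = 1 + (scale-1)·z/height = 1 + (2.88-1)·18.75/19 = 2.855263
θ = twist·z/height = -93°·18.75/19 = -91.7763° = -1.601799 rad
cos θ = -0.030998, sin θ = -0.999519 (intermediates below are computed at full precision and shown rounded to 5 d.p.)
v1: (-1.5,-2.5) → rotate → (-2.45230,1.57677) → ×s → (-7.00197,4.50210) → (-7.00,4.50)
v2: (5,-3) → rotate → (-3.15355,-4.90460) → ×s → (-9.00420,-14.00394) → (-9.00,-14.00)
v3: (1,2.5) → rotate → (2.46780,-1.07701) → ×s → (7.04622,-3.07516) → (7.05,-3.08)
v4: (-1.5,2) → rotate → (2.04554,1.43728) → ×s → (5.84054,4.10382) → (5.84,4.10)

Cross-section at z=18.75: (-7.00,4.50) (-9.00,-14.00) (7.05,-3.08) (5.84,4.10)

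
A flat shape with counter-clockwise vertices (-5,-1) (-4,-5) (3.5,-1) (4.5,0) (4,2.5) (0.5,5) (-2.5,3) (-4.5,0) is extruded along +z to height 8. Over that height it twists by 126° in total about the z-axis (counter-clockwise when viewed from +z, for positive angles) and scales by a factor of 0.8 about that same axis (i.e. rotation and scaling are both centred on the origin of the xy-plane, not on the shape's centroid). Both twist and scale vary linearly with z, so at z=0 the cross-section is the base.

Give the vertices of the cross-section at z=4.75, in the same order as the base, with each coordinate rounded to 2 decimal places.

Cross-section at z=4.75: (-0.30,-4.48) (3.33,-4.56) (1.66,2.75) (1.04,3.83) (-1.20,3.98) (-4.14,1.58) (-3.13,-1.43) (-1.04,-3.83)

t = z/height = 4.75/8 = 0.59375
s = 1 + (scale-1)·z/height = 1 + (0.8-1)·4.75/8 = 0.881250
θ = twist·z/height = 126°·4.75/8 = 74.8125° = 1.305724 rad
cos θ = 0.261979, sin θ = 0.965074 (intermediates below are computed at full precision and shown rounded to 5 d.p.)
v1: (-5,-1) → rotate → (-0.34482,-5.08735) → ×s → (-0.30387,-4.48322) → (-0.30,-4.48)
v2: (-4,-5) → rotate → (3.77745,-5.17019) → ×s → (3.32888,-4.55623) → (3.33,-4.56)
v3: (3.5,-1) → rotate → (1.88200,3.11578) → ×s → (1.65851,2.74578) → (1.66,2.75)
v4: (4.5,0) → rotate → (1.17890,4.34283) → ×s → (1.03891,3.82712) → (1.04,3.83)
v5: (4,2.5) → rotate → (-1.36477,4.51524) → ×s → (-1.20270,3.97906) → (-1.20,3.98)
v6: (0.5,5) → rotate → (-4.69438,1.79243) → ×s → (-4.13692,1.57958) → (-4.14,1.58)
v7: (-2.5,3) → rotate → (-3.55017,-1.62675) → ×s → (-3.12859,-1.43357) → (-3.13,-1.43)
v8: (-4.5,0) → rotate → (-1.17890,-4.34283) → ×s → (-1.03891,-3.82712) → (-1.04,-3.83)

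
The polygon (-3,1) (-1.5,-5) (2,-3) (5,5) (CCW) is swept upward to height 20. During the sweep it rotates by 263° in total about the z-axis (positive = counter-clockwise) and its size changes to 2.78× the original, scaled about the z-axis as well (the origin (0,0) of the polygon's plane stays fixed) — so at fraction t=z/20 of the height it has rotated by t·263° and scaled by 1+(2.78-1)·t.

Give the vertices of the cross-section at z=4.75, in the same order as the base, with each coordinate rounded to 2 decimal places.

Cross-section at z=4.75: (-3.23,-3.13) (5.32,-5.18) (5.10,0.55) (-3.02,9.60)

t = z/height = 4.75/20 = 0.2375
s = 1 + (scale-1)·z/height = 1 + (2.78-1)·4.75/20 = 1.422750
θ = twist·z/height = 263°·4.75/20 = 62.4625° = 1.090176 rad
cos θ = 0.462329, sin θ = 0.886708 (intermediates below are computed at full precision and shown rounded to 5 d.p.)
v1: (-3,1) → rotate → (-2.27370,-2.19780) → ×s → (-3.23490,-3.12691) → (-3.23,-3.13)
v2: (-1.5,-5) → rotate → (3.74005,-3.64171) → ×s → (5.32115,-5.18124) → (5.32,-5.18)
v3: (2,-3) → rotate → (3.58478,0.38643) → ×s → (5.10025,0.54979) → (5.10,0.55)
v4: (5,5) → rotate → (-2.12190,6.74519) → ×s → (-3.01893,9.59672) → (-3.02,9.60)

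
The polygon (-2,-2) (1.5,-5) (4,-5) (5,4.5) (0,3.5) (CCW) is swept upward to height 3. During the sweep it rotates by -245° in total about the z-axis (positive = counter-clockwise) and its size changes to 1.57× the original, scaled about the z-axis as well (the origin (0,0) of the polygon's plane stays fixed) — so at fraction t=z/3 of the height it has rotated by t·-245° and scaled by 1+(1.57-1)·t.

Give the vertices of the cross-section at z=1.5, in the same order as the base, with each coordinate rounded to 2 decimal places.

Cross-section at z=1.5: (-0.79,3.55) (-6.45,1.83) (-8.18,-0.88) (1.42,-8.53) (3.79,-2.42)

t = z/height = 1.5/3 = 0.5
s = 1 + (scale-1)·z/height = 1 + (1.57-1)·1.5/3 = 1.285000
θ = twist·z/height = -245°·1.5/3 = -122.5000° = -2.138028 rad
cos θ = -0.537300, sin θ = -0.843391 (intermediates below are computed at full precision and shown rounded to 5 d.p.)
v1: (-2,-2) → rotate → (-0.61218,2.76138) → ×s → (-0.78666,3.54838) → (-0.79,3.55)
v2: (1.5,-5) → rotate → (-5.02291,1.42141) → ×s → (-6.45444,1.82651) → (-6.45,1.83)
v3: (4,-5) → rotate → (-6.36616,-0.68707) → ×s → (-8.18051,-0.88288) → (-8.18,-0.88)
v4: (5,4.5) → rotate → (1.10876,-6.63481) → ×s → (1.42476,-8.52573) → (1.42,-8.53)
v5: (0,3.5) → rotate → (2.95187,-1.88055) → ×s → (3.79315,-2.41650) → (3.79,-2.42)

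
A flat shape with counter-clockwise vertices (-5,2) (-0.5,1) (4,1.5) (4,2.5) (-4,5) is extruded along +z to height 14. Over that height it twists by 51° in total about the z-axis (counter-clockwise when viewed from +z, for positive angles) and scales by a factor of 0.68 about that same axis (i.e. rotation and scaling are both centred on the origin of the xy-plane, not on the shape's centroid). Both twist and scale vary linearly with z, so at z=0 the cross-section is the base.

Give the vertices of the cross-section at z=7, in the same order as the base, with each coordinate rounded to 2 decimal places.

Cross-section at z=7: (-4.51,-0.29) (-0.74,0.58) (2.49,2.58) (2.13,3.34) (-4.84,2.34)

t = z/height = 7/14 = 0.5
s = 1 + (scale-1)·z/height = 1 + (0.68-1)·7/14 = 0.840000
θ = twist·z/height = 51°·7/14 = 25.5000° = 0.445059 rad
cos θ = 0.902585, sin θ = 0.430511 (intermediates below are computed at full precision and shown rounded to 5 d.p.)
v1: (-5,2) → rotate → (-5.37395,-0.34738) → ×s → (-4.51412,-0.29180) → (-4.51,-0.29)
v2: (-0.5,1) → rotate → (-0.88180,0.68733) → ×s → (-0.74072,0.57736) → (-0.74,0.58)
v3: (4,1.5) → rotate → (2.96457,3.07592) → ×s → (2.49024,2.58377) → (2.49,2.58)
v4: (4,2.5) → rotate → (2.53406,3.97851) → ×s → (2.12861,3.34195) → (2.13,3.34)
v5: (-4,5) → rotate → (-5.76290,2.79088) → ×s → (-4.84083,2.34434) → (-4.84,2.34)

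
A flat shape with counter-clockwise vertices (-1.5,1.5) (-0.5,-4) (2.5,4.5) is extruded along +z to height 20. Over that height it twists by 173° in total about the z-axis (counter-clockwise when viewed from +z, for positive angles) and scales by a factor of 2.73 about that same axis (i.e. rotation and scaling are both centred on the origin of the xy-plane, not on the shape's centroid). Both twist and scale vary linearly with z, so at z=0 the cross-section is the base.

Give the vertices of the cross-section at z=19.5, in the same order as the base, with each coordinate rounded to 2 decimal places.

t = z/height = 19.5/20 = 0.975
s = 1 + (scale-1)·z/height = 1 + (2.73-1)·19.5/20 = 2.686750
θ = twist·z/height = 173°·19.5/20 = 168.6750° = 2.943934 rad
cos θ = -0.980529, sin θ = 0.196374 (intermediates below are computed at full precision and shown rounded to 5 d.p.)
v1: (-1.5,1.5) → rotate → (1.17623,-1.76535) → ×s → (3.16024,-4.74307) → (3.16,-4.74)
v2: (-0.5,-4) → rotate → (1.27576,3.82393) → ×s → (3.42765,10.27394) → (3.43,10.27)
v3: (2.5,4.5) → rotate → (-3.33501,-3.92145) → ×s → (-8.96033,-10.53594) → (-8.96,-10.54)

Cross-section at z=19.5: (3.16,-4.74) (3.43,10.27) (-8.96,-10.54)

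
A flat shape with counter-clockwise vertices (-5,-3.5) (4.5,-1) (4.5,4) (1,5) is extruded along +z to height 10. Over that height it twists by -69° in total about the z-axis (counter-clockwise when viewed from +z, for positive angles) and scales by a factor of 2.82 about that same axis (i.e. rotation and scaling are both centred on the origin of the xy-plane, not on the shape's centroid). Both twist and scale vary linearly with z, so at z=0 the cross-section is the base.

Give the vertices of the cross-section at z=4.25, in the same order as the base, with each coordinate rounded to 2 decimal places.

Cross-section at z=4.25: (-10.77,-1.07) (6.09,-5.45) (10.43,2.28) (5.89,6.86)

t = z/height = 4.25/10 = 0.425
s = 1 + (scale-1)·z/height = 1 + (2.82-1)·4.25/10 = 1.773500
θ = twist·z/height = -69°·4.25/10 = -29.3250° = -0.511818 rad
cos θ = 0.871856, sin θ = -0.489763 (intermediates below are computed at full precision and shown rounded to 5 d.p.)
v1: (-5,-3.5) → rotate → (-6.07345,-0.60268) → ×s → (-10.77126,-1.06885) → (-10.77,-1.07)
v2: (4.5,-1) → rotate → (3.43359,-3.07579) → ×s → (6.08947,-5.45491) → (6.09,-5.45)
v3: (4.5,4) → rotate → (5.88240,1.28349) → ×s → (10.43244,2.27627) → (10.43,2.28)
v4: (1,5) → rotate → (3.32067,3.86952) → ×s → (5.88921,6.86259) → (5.89,6.86)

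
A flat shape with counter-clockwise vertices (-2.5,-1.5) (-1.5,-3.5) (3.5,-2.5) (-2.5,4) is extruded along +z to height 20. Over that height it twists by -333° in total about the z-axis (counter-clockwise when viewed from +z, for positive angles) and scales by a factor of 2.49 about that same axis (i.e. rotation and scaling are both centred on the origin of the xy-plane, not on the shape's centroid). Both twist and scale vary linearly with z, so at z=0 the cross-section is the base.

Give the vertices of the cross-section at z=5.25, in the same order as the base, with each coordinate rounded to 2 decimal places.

Cross-section at z=5.25: (-2.24,3.38) (-4.96,1.86) (-3.25,-5.02) (5.40,3.73)

t = z/height = 5.25/20 = 0.2625
s = 1 + (scale-1)·z/height = 1 + (2.49-1)·5.25/20 = 1.391125
θ = twist·z/height = -333°·5.25/20 = -87.4125° = -1.525636 rad
cos θ = 0.045145, sin θ = -0.998980 (intermediates below are computed at full precision and shown rounded to 5 d.p.)
v1: (-2.5,-1.5) → rotate → (-1.61133,2.42973) → ×s → (-2.24157,3.38006) → (-2.24,3.38)
v2: (-1.5,-3.5) → rotate → (-3.56415,1.34046) → ×s → (-4.95818,1.86475) → (-4.96,1.86)
v3: (3.5,-2.5) → rotate → (-2.33944,-3.60929) → ×s → (-3.25446,-5.02098) → (-3.25,-5.02)
v4: (-2.5,4) → rotate → (3.88306,2.67803) → ×s → (5.40182,3.72548) → (5.40,3.73)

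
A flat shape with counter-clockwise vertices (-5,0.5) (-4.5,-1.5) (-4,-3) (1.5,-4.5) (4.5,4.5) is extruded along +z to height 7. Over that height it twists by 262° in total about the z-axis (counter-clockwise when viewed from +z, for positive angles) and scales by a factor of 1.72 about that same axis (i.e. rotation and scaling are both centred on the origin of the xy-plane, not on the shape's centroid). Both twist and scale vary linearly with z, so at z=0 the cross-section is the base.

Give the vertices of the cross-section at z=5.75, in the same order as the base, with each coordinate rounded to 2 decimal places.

Cross-section at z=5.75: (6.96,3.94) (4.47,6.08) (2.45,7.57) (-6.08,4.47) (-1.72,-9.98)

t = z/height = 5.75/7 = 0.821429
s = 1 + (scale-1)·z/height = 1 + (1.72-1)·5.75/7 = 1.591429
θ = twist·z/height = 262°·5.75/7 = 215.2143° = 3.756198 rad
cos θ = -0.817001, sin θ = -0.576636 (intermediates below are computed at full precision and shown rounded to 5 d.p.)
v1: (-5,0.5) → rotate → (4.37332,2.47468) → ×s → (6.95983,3.93828) → (6.96,3.94)
v2: (-4.5,-1.5) → rotate → (2.81155,3.82036) → ×s → (4.47438,6.07984) → (4.47,6.08)
v3: (-4,-3) → rotate → (1.53810,4.75755) → ×s → (2.44777,7.57130) → (2.45,7.57)
v4: (1.5,-4.5) → rotate → (-3.82036,2.81155) → ×s → (-6.07984,4.47438) → (-6.08,4.47)
v5: (4.5,4.5) → rotate → (-1.08164,-6.27137) → ×s → (-1.72136,-9.98043) → (-1.72,-9.98)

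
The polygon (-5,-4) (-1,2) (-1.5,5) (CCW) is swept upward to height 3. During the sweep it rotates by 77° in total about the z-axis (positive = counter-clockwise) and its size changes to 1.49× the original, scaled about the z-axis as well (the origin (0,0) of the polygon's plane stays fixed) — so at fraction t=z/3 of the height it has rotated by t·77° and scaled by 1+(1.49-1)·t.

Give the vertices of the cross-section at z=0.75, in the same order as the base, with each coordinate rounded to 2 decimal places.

t = z/height = 0.75/3 = 0.25
s = 1 + (scale-1)·z/height = 1 + (1.49-1)·0.75/3 = 1.122500
θ = twist·z/height = 77°·0.75/3 = 19.2500° = 0.335976 rad
cos θ = 0.944089, sin θ = 0.329691 (intermediates below are computed at full precision and shown rounded to 5 d.p.)
v1: (-5,-4) → rotate → (-3.40168,-5.42481) → ×s → (-3.81839,-6.08935) → (-3.82,-6.09)
v2: (-1,2) → rotate → (-1.60347,1.55849) → ×s → (-1.79990,1.74940) → (-1.80,1.75)
v3: (-1.5,5) → rotate → (-3.06459,4.22591) → ×s → (-3.44000,4.74358) → (-3.44,4.74)

Cross-section at z=0.75: (-3.82,-6.09) (-1.80,1.75) (-3.44,4.74)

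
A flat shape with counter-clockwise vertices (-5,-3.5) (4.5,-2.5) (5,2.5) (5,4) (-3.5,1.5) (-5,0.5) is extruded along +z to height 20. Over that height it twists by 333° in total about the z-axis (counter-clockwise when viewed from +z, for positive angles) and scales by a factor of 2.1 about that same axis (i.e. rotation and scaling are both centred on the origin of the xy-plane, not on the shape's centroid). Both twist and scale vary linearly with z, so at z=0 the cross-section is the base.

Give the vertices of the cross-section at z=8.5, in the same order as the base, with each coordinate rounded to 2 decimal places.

t = z/height = 8.5/20 = 0.425
s = 1 + (scale-1)·z/height = 1 + (2.1-1)·8.5/20 = 1.467500
θ = twist·z/height = 333°·8.5/20 = 141.5250° = 2.470077 rad
cos θ = -0.782880, sin θ = 0.622173 (intermediates below are computed at full precision and shown rounded to 5 d.p.)
v1: (-5,-3.5) → rotate → (6.09200,-0.37079) → ×s → (8.94002,-0.54413) → (8.94,-0.54)
v2: (4.5,-2.5) → rotate → (-1.96753,4.75698) → ×s → (-2.88734,6.98087) → (-2.89,6.98)
v3: (5,2.5) → rotate → (-5.46983,1.15367) → ×s → (-8.02698,1.69301) → (-8.03,1.69)
v4: (5,4) → rotate → (-6.40309,-0.02065) → ×s → (-9.39654,-0.03031) → (-9.40,-0.03)
v5: (-3.5,1.5) → rotate → (1.80682,-3.35193) → ×s → (2.65151,-4.91895) → (2.65,-4.92)
v6: (-5,0.5) → rotate → (3.60331,-3.50231) → ×s → (5.28786,-5.13963) → (5.29,-5.14)

Cross-section at z=8.5: (8.94,-0.54) (-2.89,6.98) (-8.03,1.69) (-9.40,-0.03) (2.65,-4.92) (5.29,-5.14)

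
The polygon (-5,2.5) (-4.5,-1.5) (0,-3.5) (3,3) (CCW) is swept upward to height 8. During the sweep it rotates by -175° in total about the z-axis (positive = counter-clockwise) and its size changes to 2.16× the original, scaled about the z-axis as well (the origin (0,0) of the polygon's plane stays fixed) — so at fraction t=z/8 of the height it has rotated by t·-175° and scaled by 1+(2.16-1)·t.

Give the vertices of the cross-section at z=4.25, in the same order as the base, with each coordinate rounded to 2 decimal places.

t = z/height = 4.25/8 = 0.53125
s = 1 + (scale-1)·z/height = 1 + (2.16-1)·4.25/8 = 1.616250
θ = twist·z/height = -175°·4.25/8 = -92.9688° = -1.622611 rad
cos θ = -0.051791, sin θ = -0.998658 (intermediates below are computed at full precision and shown rounded to 5 d.p.)
v1: (-5,2.5) → rotate → (2.75560,4.86381) → ×s → (4.45374,7.86114) → (4.45,7.86)
v2: (-4.5,-1.5) → rotate → (-1.26493,4.57165) → ×s → (-2.04444,7.38893) → (-2.04,7.39)
v3: (0,-3.5) → rotate → (-3.49530,0.18127) → ×s → (-5.64928,0.29298) → (-5.65,0.29)
v4: (3,3) → rotate → (2.84060,-3.15135) → ×s → (4.59112,-5.09337) → (4.59,-5.09)

Cross-section at z=4.25: (4.45,7.86) (-2.04,7.39) (-5.65,0.29) (4.59,-5.09)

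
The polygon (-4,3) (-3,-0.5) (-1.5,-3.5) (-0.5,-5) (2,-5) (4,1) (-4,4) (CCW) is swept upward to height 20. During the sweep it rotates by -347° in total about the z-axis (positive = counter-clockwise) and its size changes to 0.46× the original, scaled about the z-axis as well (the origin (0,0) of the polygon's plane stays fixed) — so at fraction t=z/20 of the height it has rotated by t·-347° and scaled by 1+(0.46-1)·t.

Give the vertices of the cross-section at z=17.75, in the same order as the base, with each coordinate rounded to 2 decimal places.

Cross-section at z=17.75: (-2.51,-0.68) (-0.76,-1.39) (0.96,-1.74) (1.89,-1.81) (2.69,-0.78) (0.87,1.96) (-2.92,-0.36)

t = z/height = 17.75/20 = 0.8875
s = 1 + (scale-1)·z/height = 1 + (0.46-1)·17.75/20 = 0.520750
θ = twist·z/height = -347°·17.75/20 = -307.9625° = -5.374960 rad
cos θ = 0.615146, sin θ = 0.788414 (intermediates below are computed at full precision and shown rounded to 5 d.p.)
v1: (-4,3) → rotate → (-4.82582,-1.30822) → ×s → (-2.51305,-0.68125) → (-2.51,-0.68)
v2: (-3,-0.5) → rotate → (-1.45123,-2.67281) → ×s → (-0.75573,-1.39187) → (-0.76,-1.39)
v3: (-1.5,-3.5) → rotate → (1.83673,-3.33563) → ×s → (0.95648,-1.73703) → (0.96,-1.74)
v4: (-0.5,-5) → rotate → (3.63449,-3.46993) → ×s → (1.89266,-1.80697) → (1.89,-1.81)
v5: (2,-5) → rotate → (5.17236,-1.49890) → ×s → (2.69351,-0.78055) → (2.69,-0.78)
v6: (4,1) → rotate → (1.67217,3.76880) → ×s → (0.87078,1.96260) → (0.87,1.96)
v7: (-4,4) → rotate → (-5.61424,-0.69307) → ×s → (-2.92361,-0.36092) → (-2.92,-0.36)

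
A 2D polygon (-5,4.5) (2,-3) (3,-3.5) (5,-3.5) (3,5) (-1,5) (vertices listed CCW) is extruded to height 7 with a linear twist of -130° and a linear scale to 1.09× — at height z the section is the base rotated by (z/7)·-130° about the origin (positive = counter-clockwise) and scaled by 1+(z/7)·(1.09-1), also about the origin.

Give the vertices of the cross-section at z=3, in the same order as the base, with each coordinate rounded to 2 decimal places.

t = z/height = 3/7 = 0.428571
s = 1 + (scale-1)·z/height = 1 + (1.09-1)·3/7 = 1.038571
θ = twist·z/height = -130°·3/7 = -55.7143° = -0.972398 rad
cos θ = 0.563320, sin θ = -0.826239 (intermediates below are computed at full precision and shown rounded to 5 d.p.)
v1: (-5,4.5) → rotate → (0.90147,6.66613) → ×s → (0.93625,6.92326) → (0.94,6.92)
v2: (2,-3) → rotate → (-1.35208,-3.34244) → ×s → (-1.40423,-3.47136) → (-1.40,-3.47)
v3: (3,-3.5) → rotate → (-1.20188,-4.45034) → ×s → (-1.24823,-4.62199) → (-1.25,-4.62)
v4: (5,-3.5) → rotate → (-0.07524,-6.10281) → ×s → (-0.07814,-6.33821) → (-0.08,-6.34)
v5: (3,5) → rotate → (5.82115,0.33788) → ×s → (6.04568,0.35092) → (6.05,0.35)
v6: (-1,5) → rotate → (3.56787,3.64284) → ×s → (3.70549,3.78335) → (3.71,3.78)

Cross-section at z=3: (0.94,6.92) (-1.40,-3.47) (-1.25,-4.62) (-0.08,-6.34) (6.05,0.35) (3.71,3.78)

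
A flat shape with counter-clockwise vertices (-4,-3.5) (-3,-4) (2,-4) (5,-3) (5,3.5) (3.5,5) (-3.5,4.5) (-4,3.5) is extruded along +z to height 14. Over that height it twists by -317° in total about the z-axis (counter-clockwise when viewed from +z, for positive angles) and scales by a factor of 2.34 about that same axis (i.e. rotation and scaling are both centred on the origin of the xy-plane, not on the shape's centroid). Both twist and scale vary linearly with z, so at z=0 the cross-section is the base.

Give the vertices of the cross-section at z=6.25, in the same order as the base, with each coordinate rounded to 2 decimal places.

t = z/height = 6.25/14 = 0.446429
s = 1 + (scale-1)·z/height = 1 + (2.34-1)·6.25/14 = 1.598214
θ = twist·z/height = -317°·6.25/14 = -141.5179° = -2.469953 rad
cos θ = -0.782802, sin θ = -0.622271 (intermediates below are computed at full precision and shown rounded to 5 d.p.)
v1: (-4,-3.5) → rotate → (0.95326,5.22889) → ×s → (1.52352,8.35689) → (1.52,8.36)
v2: (-3,-4) → rotate → (-0.14068,4.99802) → ×s → (-0.22483,7.98791) → (-0.22,7.99)
v3: (2,-4) → rotate → (-4.05469,1.88667) → ×s → (-6.48026,3.01530) → (-6.48,3.02)
v4: (5,-3) → rotate → (-5.78082,-0.76295) → ×s → (-9.23899,-1.21935) → (-9.24,-1.22)
v5: (5,3.5) → rotate → (-1.73606,-5.85116) → ×s → (-2.77460,-9.35141) → (-2.77,-9.35)
v6: (3.5,5) → rotate → (0.37155,-6.09196) → ×s → (0.59381,-9.73625) → (0.59,-9.74)
v7: (-3.5,4.5) → rotate → (5.54003,-1.34466) → ×s → (8.85415,-2.14906) → (8.85,-2.15)
v8: (-4,3.5) → rotate → (5.30916,-0.25072) → ×s → (8.48517,-0.40071) → (8.49,-0.40)

Cross-section at z=6.25: (1.52,8.36) (-0.22,7.99) (-6.48,3.02) (-9.24,-1.22) (-2.77,-9.35) (0.59,-9.74) (8.85,-2.15) (8.49,-0.40)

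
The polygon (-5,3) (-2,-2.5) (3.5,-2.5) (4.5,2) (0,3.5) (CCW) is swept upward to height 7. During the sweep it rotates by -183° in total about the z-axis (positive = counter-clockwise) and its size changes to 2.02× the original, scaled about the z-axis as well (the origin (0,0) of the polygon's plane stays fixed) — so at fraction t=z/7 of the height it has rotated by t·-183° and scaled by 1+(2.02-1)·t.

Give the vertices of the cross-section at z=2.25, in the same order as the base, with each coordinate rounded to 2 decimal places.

Cross-section at z=2.25: (-0.03,7.74) (-4.22,0.55) (-0.43,-5.69) (5.37,-3.74) (3.98,2.41)

t = z/height = 2.25/7 = 0.321429
s = 1 + (scale-1)·z/height = 1 + (2.02-1)·2.25/7 = 1.327857
θ = twist·z/height = -183°·2.25/7 = -58.8214° = -1.026628 rad
cos θ = 0.517707, sin θ = -0.855558 (intermediates below are computed at full precision and shown rounded to 5 d.p.)
v1: (-5,3) → rotate → (-0.02186,5.83091) → ×s → (-0.02903,7.74262) → (-0.03,7.74)
v2: (-2,-2.5) → rotate → (-3.17431,0.41685) → ×s → (-4.21503,0.55351) → (-4.22,0.55)
v3: (3.5,-2.5) → rotate → (-0.32692,-4.28872) → ×s → (-0.43410,-5.69481) → (-0.43,-5.69)
v4: (4.5,2) → rotate → (4.04080,-2.81460) → ×s → (5.36560,-3.73738) → (5.37,-3.74)
v5: (0,3.5) → rotate → (2.99445,1.81197) → ×s → (3.97621,2.40604) → (3.98,2.41)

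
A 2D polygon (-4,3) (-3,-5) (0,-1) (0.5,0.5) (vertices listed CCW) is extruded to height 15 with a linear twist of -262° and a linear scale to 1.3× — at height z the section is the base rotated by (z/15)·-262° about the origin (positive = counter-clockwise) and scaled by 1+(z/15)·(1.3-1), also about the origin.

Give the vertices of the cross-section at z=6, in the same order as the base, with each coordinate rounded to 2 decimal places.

Cross-section at z=6: (4.39,3.47) (-4.56,4.68) (-1.08,0.29) (0.40,-0.68)

t = z/height = 6/15 = 0.4
s = 1 + (scale-1)·z/height = 1 + (1.3-1)·6/15 = 1.120000
θ = twist·z/height = -262°·6/15 = -104.8000° = -1.829105 rad
cos θ = -0.255446, sin θ = -0.966823 (intermediates below are computed at full precision and shown rounded to 5 d.p.)
v1: (-4,3) → rotate → (3.92225,3.10096) → ×s → (4.39292,3.47307) → (4.39,3.47)
v2: (-3,-5) → rotate → (-4.06778,4.17770) → ×s → (-4.55591,4.67902) → (-4.56,4.68)
v3: (0,-1) → rotate → (-0.96682,0.25545) → ×s → (-1.08284,0.28610) → (-1.08,0.29)
v4: (0.5,0.5) → rotate → (0.35569,-0.61113) → ×s → (0.39837,-0.68447) → (0.40,-0.68)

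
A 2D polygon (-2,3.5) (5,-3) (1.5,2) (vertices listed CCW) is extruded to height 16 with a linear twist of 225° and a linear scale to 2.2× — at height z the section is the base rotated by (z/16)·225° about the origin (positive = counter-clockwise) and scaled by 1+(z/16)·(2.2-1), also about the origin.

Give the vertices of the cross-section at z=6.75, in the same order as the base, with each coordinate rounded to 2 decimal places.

Cross-section at z=6.75: (-4.99,-3.45) (3.86,7.89) (-3.20,1.99)

t = z/height = 6.75/16 = 0.421875
s = 1 + (scale-1)·z/height = 1 + (2.2-1)·6.75/16 = 1.506250
θ = twist·z/height = 225°·6.75/16 = 94.9219° = 1.656699 rad
cos θ = -0.085797, sin θ = 0.996313 (intermediates below are computed at full precision and shown rounded to 5 d.p.)
v1: (-2,3.5) → rotate → (-3.31550,-2.29292) → ×s → (-4.99397,-3.45370) → (-4.99,-3.45)
v2: (5,-3) → rotate → (2.55995,5.23895) → ×s → (3.85593,7.89118) → (3.86,7.89)
v3: (1.5,2) → rotate → (-2.12132,1.32287) → ×s → (-3.19524,1.99258) → (-3.20,1.99)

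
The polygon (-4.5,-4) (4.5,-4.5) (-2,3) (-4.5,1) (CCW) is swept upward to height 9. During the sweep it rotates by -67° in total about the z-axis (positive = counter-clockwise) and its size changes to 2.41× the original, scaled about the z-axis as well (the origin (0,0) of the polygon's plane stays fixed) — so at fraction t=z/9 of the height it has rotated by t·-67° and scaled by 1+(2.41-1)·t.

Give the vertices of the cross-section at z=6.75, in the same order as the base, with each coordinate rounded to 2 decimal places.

Cross-section at z=6.75: (-12.25,1.86) (-1.20,-13.04) (2.11,7.11) (-4.34,8.43)

t = z/height = 6.75/9 = 0.75
s = 1 + (scale-1)·z/height = 1 + (2.41-1)·6.75/9 = 2.057500
θ = twist·z/height = -67°·6.75/9 = -50.2500° = -0.877028 rad
cos θ = 0.639439, sin θ = -0.768842 (intermediates below are computed at full precision and shown rounded to 5 d.p.)
v1: (-4.5,-4) → rotate → (-5.95284,0.90203) → ×s → (-12.24797,1.85593) → (-12.25,1.86)
v2: (4.5,-4.5) → rotate → (-0.58231,-6.33726) → ×s → (-1.19811,-13.03892) → (-1.20,-13.04)
v3: (-2,3) → rotate → (1.02765,3.45600) → ×s → (2.11438,7.11072) → (2.11,7.11)
v4: (-4.5,1) → rotate → (-2.10863,4.09923) → ×s → (-4.33851,8.43416) → (-4.34,8.43)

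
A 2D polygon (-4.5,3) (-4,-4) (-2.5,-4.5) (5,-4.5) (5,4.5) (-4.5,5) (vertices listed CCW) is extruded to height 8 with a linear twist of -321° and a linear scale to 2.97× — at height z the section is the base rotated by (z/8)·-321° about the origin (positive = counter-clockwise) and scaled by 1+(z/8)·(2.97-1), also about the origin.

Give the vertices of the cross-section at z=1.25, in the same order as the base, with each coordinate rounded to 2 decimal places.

Cross-section at z=1.25: (-0.76,7.03) (-7.37,0.66) (-6.61,-1.26) (-0.33,-8.79) (8.71,-1.25) (1.25,8.71)

t = z/height = 1.25/8 = 0.15625
s = 1 + (scale-1)·z/height = 1 + (2.97-1)·1.25/8 = 1.307813
θ = twist·z/height = -321°·1.25/8 = -50.1563° = -0.875392 rad
cos θ = 0.640696, sin θ = -0.767795 (intermediates below are computed at full precision and shown rounded to 5 d.p.)
v1: (-4.5,3) → rotate → (-0.57975,5.37716) → ×s → (-0.75820,7.03232) → (-0.76,7.03)
v2: (-4,-4) → rotate → (-5.63396,0.50839) → ×s → (-7.36817,0.66488) → (-7.37,0.66)
v3: (-2.5,-4.5) → rotate → (-5.05682,-0.96365) → ×s → (-6.61337,-1.26027) → (-6.61,-1.26)
v4: (5,-4.5) → rotate → (-0.25159,-6.72211) → ×s → (-0.32904,-8.79125) → (-0.33,-8.79)
v5: (5,4.5) → rotate → (6.65856,-0.95584) → ×s → (8.70814,-1.25006) → (8.71,-1.25)
v6: (-4.5,5) → rotate → (0.95584,6.65856) → ×s → (1.25006,8.70814) → (1.25,8.71)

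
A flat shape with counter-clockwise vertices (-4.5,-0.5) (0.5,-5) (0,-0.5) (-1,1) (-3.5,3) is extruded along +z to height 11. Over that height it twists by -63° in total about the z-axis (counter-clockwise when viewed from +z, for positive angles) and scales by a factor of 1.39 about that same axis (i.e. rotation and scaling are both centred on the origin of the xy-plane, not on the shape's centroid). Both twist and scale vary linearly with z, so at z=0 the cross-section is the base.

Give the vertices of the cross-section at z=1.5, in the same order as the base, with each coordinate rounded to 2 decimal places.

Cross-section at z=1.5: (-4.76,0.19) (-0.27,-5.29) (-0.08,-0.52) (-0.88,1.20) (-3.17,3.67)

t = z/height = 1.5/11 = 0.136364
s = 1 + (scale-1)·z/height = 1 + (1.39-1)·1.5/11 = 1.053182
θ = twist·z/height = -63°·1.5/11 = -8.5909° = -0.149940 rad
cos θ = 0.988780, sin θ = -0.149378 (intermediates below are computed at full precision and shown rounded to 5 d.p.)
v1: (-4.5,-0.5) → rotate → (-4.52420,0.17781) → ×s → (-4.76480,0.18727) → (-4.76,0.19)
v2: (0.5,-5) → rotate → (-0.25250,-5.01859) → ×s → (-0.26593,-5.28549) → (-0.27,-5.29)
v3: (0,-0.5) → rotate → (-0.07469,-0.49439) → ×s → (-0.07866,-0.52068) → (-0.08,-0.52)
v4: (-1,1) → rotate → (-0.83940,1.13816) → ×s → (-0.88404,1.19869) → (-0.88,1.20)
v5: (-3.5,3) → rotate → (-3.01259,3.48916) → ×s → (-3.17281,3.67473) → (-3.17,3.67)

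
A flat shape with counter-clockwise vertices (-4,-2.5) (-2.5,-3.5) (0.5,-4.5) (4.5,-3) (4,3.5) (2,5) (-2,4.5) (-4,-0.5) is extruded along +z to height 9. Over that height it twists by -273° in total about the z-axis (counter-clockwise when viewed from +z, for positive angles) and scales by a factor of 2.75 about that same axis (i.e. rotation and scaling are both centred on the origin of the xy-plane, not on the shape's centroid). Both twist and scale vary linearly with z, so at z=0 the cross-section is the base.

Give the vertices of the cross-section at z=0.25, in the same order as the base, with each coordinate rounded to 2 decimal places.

Cross-section at z=0.25: (-4.50,-2.05) (-3.08,-3.29) (-0.10,-4.75) (4.26,-3.74) (4.64,3.08) (2.77,4.92) (-1.46,4.95) (-4.23,0.03)

t = z/height = 0.25/9 = 0.0277778
s = 1 + (scale-1)·z/height = 1 + (2.75-1)·0.25/9 = 1.048611
θ = twist·z/height = -273°·0.25/9 = -7.5833° = -0.132354 rad
cos θ = 0.991254, sin θ = -0.131968 (intermediates below are computed at full precision and shown rounded to 5 d.p.)
v1: (-4,-2.5) → rotate → (-4.29494,-1.95026) → ×s → (-4.50372,-2.04507) → (-4.50,-2.05)
v2: (-2.5,-3.5) → rotate → (-2.94002,-3.13947) → ×s → (-3.08294,-3.29208) → (-3.08,-3.29)
v3: (0.5,-4.5) → rotate → (-0.09823,-4.52663) → ×s → (-0.10300,-4.74667) → (-0.10,-4.75)
v4: (4.5,-3) → rotate → (4.06474,-3.56762) → ×s → (4.26233,-3.74104) → (4.26,-3.74)
v5: (4,3.5) → rotate → (4.42690,2.94152) → ×s → (4.64210,3.08451) → (4.64,3.08)
v6: (2,5) → rotate → (2.64235,4.69233) → ×s → (2.77080,4.92043) → (2.77,4.92)
v7: (-2,4.5) → rotate → (-1.38865,4.72458) → ×s → (-1.45616,4.95425) → (-1.46,4.95)
v8: (-4,-0.5) → rotate → (-4.03100,0.03225) → ×s → (-4.22695,0.03381) → (-4.23,0.03)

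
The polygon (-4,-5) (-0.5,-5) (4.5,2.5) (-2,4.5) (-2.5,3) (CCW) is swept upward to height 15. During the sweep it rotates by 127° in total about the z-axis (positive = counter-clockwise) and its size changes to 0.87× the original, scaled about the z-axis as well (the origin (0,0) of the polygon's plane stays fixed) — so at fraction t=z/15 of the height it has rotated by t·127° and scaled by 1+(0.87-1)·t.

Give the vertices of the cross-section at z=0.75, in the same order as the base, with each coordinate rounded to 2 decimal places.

Cross-section at z=0.75: (-3.40,-5.38) (0.06,-4.99) (4.17,2.96) (-2.47,4.22) (-2.80,2.69)

t = z/height = 0.75/15 = 0.05
s = 1 + (scale-1)·z/height = 1 + (0.87-1)·0.75/15 = 0.993500
θ = twist·z/height = 127°·0.75/15 = 6.3500° = 0.110828 rad
cos θ = 0.993865, sin θ = 0.110602 (intermediates below are computed at full precision and shown rounded to 5 d.p.)
v1: (-4,-5) → rotate → (-3.42245,-5.41173) → ×s → (-3.40021,-5.37655) → (-3.40,-5.38)
v2: (-0.5,-5) → rotate → (0.05608,-5.02462) → ×s → (0.05571,-4.99196) → (0.06,-4.99)
v3: (4.5,2.5) → rotate → (4.19589,2.98237) → ×s → (4.16861,2.96298) → (4.17,2.96)
v4: (-2,4.5) → rotate → (-2.48544,4.25119) → ×s → (-2.46928,4.22356) → (-2.47,4.22)
v5: (-2.5,3) → rotate → (-2.81647,2.70509) → ×s → (-2.79816,2.68751) → (-2.80,2.69)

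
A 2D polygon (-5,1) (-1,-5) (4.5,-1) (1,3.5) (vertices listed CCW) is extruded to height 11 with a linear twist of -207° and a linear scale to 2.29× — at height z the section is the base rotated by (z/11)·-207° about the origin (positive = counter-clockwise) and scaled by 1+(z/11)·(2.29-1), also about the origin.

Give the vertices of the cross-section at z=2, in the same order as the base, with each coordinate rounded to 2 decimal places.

t = z/height = 2/11 = 0.181818
s = 1 + (scale-1)·z/height = 1 + (2.29-1)·2/11 = 1.234545
θ = twist·z/height = -207°·2/11 = -37.6364° = -0.656878 rad
cos θ = 0.791902, sin θ = -0.610648 (intermediates below are computed at full precision and shown rounded to 5 d.p.)
v1: (-5,1) → rotate → (-3.34886,3.84514) → ×s → (-4.13432,4.74700) → (-4.13,4.75)
v2: (-1,-5) → rotate → (-3.84514,-3.34886) → ×s → (-4.74700,-4.13432) → (-4.75,-4.13)
v3: (4.5,-1) → rotate → (2.95291,-3.53982) → ×s → (3.64550,-4.37007) → (3.65,-4.37)
v4: (1,3.5) → rotate → (2.92917,2.16101) → ×s → (3.61619,2.66787) → (3.62,2.67)

Cross-section at z=2: (-4.13,4.75) (-4.75,-4.13) (3.65,-4.37) (3.62,2.67)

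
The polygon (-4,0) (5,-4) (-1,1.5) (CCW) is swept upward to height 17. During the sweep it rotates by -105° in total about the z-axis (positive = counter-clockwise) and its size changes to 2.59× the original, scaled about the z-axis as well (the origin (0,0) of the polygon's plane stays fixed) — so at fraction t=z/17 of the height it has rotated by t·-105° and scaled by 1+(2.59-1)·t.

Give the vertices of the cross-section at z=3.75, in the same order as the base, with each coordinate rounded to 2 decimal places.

Cross-section at z=3.75: (-4.97,2.13) (4.08,-7.62) (-0.44,2.39)

t = z/height = 3.75/17 = 0.220588
s = 1 + (scale-1)·z/height = 1 + (2.59-1)·3.75/17 = 1.350735
θ = twist·z/height = -105°·3.75/17 = -23.1618° = -0.404249 rad
cos θ = 0.919398, sin θ = -0.393328 (intermediates below are computed at full precision and shown rounded to 5 d.p.)
v1: (-4,0) → rotate → (-3.67759,1.57331) → ×s → (-4.96745,2.12513) → (-4.97,2.13)
v2: (5,-4) → rotate → (3.02368,-5.64423) → ×s → (4.08419,-7.62387) → (4.08,-7.62)
v3: (-1,1.5) → rotate → (-0.32941,1.77243) → ×s → (-0.44494,2.39408) → (-0.44,2.39)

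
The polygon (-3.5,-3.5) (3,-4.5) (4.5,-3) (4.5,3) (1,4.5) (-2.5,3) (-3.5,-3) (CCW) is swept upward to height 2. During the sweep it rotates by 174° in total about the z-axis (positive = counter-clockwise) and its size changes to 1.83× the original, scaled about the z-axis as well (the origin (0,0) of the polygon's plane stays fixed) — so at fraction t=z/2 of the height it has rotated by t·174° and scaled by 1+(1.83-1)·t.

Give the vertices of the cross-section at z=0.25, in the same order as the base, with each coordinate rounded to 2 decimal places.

t = z/height = 0.25/2 = 0.125
s = 1 + (scale-1)·z/height = 1 + (1.83-1)·0.25/2 = 1.103750
θ = twist·z/height = 174°·0.25/2 = 21.7500° = 0.379609 rad
cos θ = 0.928810, sin θ = 0.370557 (intermediates below are computed at full precision and shown rounded to 5 d.p.)
v1: (-3.5,-3.5) → rotate → (-1.95388,-4.54778) → ×s → (-2.15660,-5.01962) → (-2.16,-5.02)
v2: (3,-4.5) → rotate → (4.45394,-3.06797) → ×s → (4.91603,-3.38627) → (4.92,-3.39)
v3: (4.5,-3) → rotate → (5.29132,-1.11892) → ×s → (5.84029,-1.23501) → (5.84,-1.24)
v4: (4.5,3) → rotate → (3.06797,4.45394) → ×s → (3.38627,4.91603) → (3.39,4.92)
v5: (1,4.5) → rotate → (-0.73870,4.55020) → ×s → (-0.81534,5.02228) → (-0.82,5.02)
v6: (-2.5,3) → rotate → (-3.43370,1.86004) → ×s → (-3.78994,2.05301) → (-3.79,2.05)
v7: (-3.5,-3) → rotate → (-2.13916,-4.08338) → ×s → (-2.36110,-4.50703) → (-2.36,-4.51)

Cross-section at z=0.25: (-2.16,-5.02) (4.92,-3.39) (5.84,-1.24) (3.39,4.92) (-0.82,5.02) (-3.79,2.05) (-2.36,-4.51)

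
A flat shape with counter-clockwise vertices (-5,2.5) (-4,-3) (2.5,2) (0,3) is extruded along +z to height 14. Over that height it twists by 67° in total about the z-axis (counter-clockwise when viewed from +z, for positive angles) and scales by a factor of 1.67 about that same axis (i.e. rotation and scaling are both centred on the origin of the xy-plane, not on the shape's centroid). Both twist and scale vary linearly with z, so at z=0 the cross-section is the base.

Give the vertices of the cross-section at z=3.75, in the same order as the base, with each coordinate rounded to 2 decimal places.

Cross-section at z=3.75: (-6.52,0.99) (-3.40,-4.82) (2.08,3.15) (-1.09,3.37)

t = z/height = 3.75/14 = 0.267857
s = 1 + (scale-1)·z/height = 1 + (1.67-1)·3.75/14 = 1.179464
θ = twist·z/height = 67°·3.75/14 = 17.9464° = 0.313224 rad
cos θ = 0.951345, sin θ = 0.308128 (intermediates below are computed at full precision and shown rounded to 5 d.p.)
v1: (-5,2.5) → rotate → (-5.52704,0.83772) → ×s → (-6.51895,0.98807) → (-6.52,0.99)
v2: (-4,-3) → rotate → (-2.88100,-4.08655) → ×s → (-3.39803,-4.81993) → (-3.40,-4.82)
v3: (2.5,2) → rotate → (1.76211,2.67301) → ×s → (2.07834,3.15272) → (2.08,3.15)
v4: (0,3) → rotate → (-0.92438,2.85404) → ×s → (-1.09028,3.36623) → (-1.09,3.37)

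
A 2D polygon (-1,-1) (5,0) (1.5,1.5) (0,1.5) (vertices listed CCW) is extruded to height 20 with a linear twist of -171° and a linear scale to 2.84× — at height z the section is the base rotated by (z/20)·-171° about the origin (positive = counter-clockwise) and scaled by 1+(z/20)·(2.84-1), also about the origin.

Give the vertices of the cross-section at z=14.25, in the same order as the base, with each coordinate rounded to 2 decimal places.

t = z/height = 14.25/20 = 0.7125
s = 1 + (scale-1)·z/height = 1 + (2.84-1)·14.25/20 = 2.311000
θ = twist·z/height = -171°·14.25/20 = -121.8375° = -2.126466 rad
cos θ = -0.527512, sin θ = -0.849548 (intermediates below are computed at full precision and shown rounded to 5 d.p.)
v1: (-1,-1) → rotate → (-0.32204,1.37706) → ×s → (-0.74422,3.18238) → (-0.74,3.18)
v2: (5,0) → rotate → (-2.63756,-4.24774) → ×s → (-6.09540,-9.81652) → (-6.10,-9.82)
v3: (1.5,1.5) → rotate → (0.48305,-2.06559) → ×s → (1.11634,-4.77358) → (1.12,-4.77)
v4: (0,1.5) → rotate → (1.27432,-0.79127) → ×s → (2.94496,-1.82862) → (2.94,-1.83)

Cross-section at z=14.25: (-0.74,3.18) (-6.10,-9.82) (1.12,-4.77) (2.94,-1.83)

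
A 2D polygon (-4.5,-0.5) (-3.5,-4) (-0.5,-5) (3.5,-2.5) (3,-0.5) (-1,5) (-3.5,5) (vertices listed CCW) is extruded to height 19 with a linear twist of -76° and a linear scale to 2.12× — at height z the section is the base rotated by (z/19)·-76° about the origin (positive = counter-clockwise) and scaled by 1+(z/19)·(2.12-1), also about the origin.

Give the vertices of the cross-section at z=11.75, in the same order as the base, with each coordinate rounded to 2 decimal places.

t = z/height = 11.75/19 = 0.618421
s = 1 + (scale-1)·z/height = 1 + (2.12-1)·11.75/19 = 1.692632
θ = twist·z/height = -76°·11.75/19 = -47.0000° = -0.820305 rad
cos θ = 0.681998, sin θ = -0.731354 (intermediates below are computed at full precision and shown rounded to 5 d.p.)
v1: (-4.5,-0.5) → rotate → (-3.43467,2.95009) → ×s → (-5.81363,4.99342) → (-5.81,4.99)
v2: (-3.5,-4) → rotate → (-5.31241,-0.16826) → ×s → (-8.99195,-0.28479) → (-8.99,-0.28)
v3: (-0.5,-5) → rotate → (-3.99777,-3.04431) → ×s → (-6.76675,-5.15290) → (-6.77,-5.15)
v4: (3.5,-2.5) → rotate → (0.55861,-4.26473) → ×s → (0.94552,-7.21862) → (0.95,-7.22)
v5: (3,-0.5) → rotate → (1.68032,-2.53506) → ×s → (2.84416,-4.29092) → (2.84,-4.29)
v6: (-1,5) → rotate → (2.97477,4.14135) → ×s → (5.03519,7.00977) → (5.04,7.01)
v7: (-3.5,5) → rotate → (1.26977,5.96973) → ×s → (2.14926,10.10455) → (2.15,10.10)

Cross-section at z=11.75: (-5.81,4.99) (-8.99,-0.28) (-6.77,-5.15) (0.95,-7.22) (2.84,-4.29) (5.04,7.01) (2.15,10.10)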